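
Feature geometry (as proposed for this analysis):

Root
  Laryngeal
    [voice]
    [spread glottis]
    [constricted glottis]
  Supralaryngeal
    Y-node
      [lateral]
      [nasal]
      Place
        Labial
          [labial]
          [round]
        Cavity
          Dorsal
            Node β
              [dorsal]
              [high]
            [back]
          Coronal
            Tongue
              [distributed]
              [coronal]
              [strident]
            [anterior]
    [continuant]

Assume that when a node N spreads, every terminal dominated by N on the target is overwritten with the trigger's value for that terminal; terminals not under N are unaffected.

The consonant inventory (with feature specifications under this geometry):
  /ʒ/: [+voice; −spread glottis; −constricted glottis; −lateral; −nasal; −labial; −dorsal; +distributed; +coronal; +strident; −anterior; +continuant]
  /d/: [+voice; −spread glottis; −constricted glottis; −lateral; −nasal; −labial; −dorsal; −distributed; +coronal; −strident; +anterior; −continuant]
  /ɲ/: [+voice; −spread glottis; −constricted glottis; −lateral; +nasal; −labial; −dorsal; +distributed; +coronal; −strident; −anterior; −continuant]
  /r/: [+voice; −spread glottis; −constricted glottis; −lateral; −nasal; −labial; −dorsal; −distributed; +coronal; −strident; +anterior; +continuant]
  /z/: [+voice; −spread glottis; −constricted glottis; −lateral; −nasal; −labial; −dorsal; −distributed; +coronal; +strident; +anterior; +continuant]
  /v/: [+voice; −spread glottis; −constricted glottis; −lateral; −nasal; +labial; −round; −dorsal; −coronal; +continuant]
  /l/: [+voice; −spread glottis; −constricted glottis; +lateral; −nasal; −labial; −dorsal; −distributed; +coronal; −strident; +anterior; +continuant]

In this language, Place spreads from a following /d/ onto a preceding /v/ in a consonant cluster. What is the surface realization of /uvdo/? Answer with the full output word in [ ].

Terminals under Place in this geometry: [labial], [round], [dorsal], [high], [back], [distributed], [coronal], [strident], [anterior].
Spreading Place from /d/ onto /v/ replaces those values with /d/'s: [−labial], [−dorsal], [−distributed], [+coronal], [−strident], [+anterior]. Features outside Place ([voice], [spread glottis], [constricted glottis], …) stay as in /v/.
The resulting bundle matches /r/ in the inventory; substituting it for /v/ gives [urdo].

[urdo]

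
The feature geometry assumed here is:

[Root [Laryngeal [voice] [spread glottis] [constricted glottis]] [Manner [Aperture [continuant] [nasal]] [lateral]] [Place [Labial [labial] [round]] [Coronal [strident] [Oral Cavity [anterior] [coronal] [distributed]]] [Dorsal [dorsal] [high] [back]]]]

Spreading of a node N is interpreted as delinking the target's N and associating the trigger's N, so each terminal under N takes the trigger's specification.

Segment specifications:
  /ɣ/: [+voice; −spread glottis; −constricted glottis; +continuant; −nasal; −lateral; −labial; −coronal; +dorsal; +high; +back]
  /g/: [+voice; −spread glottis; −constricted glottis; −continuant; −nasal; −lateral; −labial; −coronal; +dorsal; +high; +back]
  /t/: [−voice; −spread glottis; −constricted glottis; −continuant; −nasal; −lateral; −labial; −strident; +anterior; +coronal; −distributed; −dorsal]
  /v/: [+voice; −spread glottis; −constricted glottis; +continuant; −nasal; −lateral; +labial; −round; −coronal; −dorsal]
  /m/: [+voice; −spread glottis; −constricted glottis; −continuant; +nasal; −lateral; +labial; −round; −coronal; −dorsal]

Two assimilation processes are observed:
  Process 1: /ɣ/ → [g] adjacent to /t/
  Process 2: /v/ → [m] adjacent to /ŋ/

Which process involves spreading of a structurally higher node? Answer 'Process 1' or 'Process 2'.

Process 2

Process 1: the feature that changes is [continuant]; the minimal node is [continuant] (depth 3).
In Process 2, [nasal], [continuant] change, so the minimal spreading node is Aperture at depth 2.
Aperture is closer to Root than [continuant], so Process 2 spreads the higher node.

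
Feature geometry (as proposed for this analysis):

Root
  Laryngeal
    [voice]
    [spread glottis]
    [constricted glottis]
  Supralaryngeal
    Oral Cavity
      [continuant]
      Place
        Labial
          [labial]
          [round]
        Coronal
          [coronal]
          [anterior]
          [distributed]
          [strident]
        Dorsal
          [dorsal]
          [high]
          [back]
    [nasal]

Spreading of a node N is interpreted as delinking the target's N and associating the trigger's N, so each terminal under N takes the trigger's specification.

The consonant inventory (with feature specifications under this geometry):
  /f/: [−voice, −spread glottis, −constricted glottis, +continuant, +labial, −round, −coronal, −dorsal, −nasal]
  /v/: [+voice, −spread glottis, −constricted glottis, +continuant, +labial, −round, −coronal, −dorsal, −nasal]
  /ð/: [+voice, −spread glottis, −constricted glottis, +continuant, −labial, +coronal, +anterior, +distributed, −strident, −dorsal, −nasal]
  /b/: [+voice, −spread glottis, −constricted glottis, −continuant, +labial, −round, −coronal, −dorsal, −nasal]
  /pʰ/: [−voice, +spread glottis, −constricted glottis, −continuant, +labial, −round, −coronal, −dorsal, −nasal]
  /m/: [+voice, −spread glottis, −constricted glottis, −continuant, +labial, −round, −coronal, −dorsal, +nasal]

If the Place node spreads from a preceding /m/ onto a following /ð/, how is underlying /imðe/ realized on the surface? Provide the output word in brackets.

The Place node dominates the terminals [labial], [round], [coronal], [anterior], [distributed], [strident], [dorsal], [high], [back].
Spreading Place from /m/ onto /ð/ replaces those values with /m/'s: [+labial], [−round], [−coronal], [−dorsal]. Features outside Place ([voice], [spread glottis], [constricted glottis], …) stay as in /ð/.
The resulting bundle matches /v/ in the inventory; substituting it for /ð/ gives [imve].

[imve]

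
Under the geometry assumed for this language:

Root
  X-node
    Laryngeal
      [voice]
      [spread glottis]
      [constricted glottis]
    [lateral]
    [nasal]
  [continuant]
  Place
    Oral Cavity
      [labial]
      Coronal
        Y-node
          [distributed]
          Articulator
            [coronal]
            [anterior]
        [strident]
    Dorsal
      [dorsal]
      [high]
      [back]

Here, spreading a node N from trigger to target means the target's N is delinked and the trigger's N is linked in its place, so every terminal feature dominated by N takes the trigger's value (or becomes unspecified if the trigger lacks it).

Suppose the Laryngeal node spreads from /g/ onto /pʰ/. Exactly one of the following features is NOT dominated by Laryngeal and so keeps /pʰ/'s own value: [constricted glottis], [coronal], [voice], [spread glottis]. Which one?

Under this geometry, Laryngeal contains [voice], [spread glottis], [constricted glottis].
[constricted glottis], [voice], [spread glottis] all lie under Laryngeal, so they are overwritten when Laryngeal spreads.
[coronal] is not within the Laryngeal subtree (it hangs from Articulator), so /pʰ/'s [coronal] value survives.

[coronal]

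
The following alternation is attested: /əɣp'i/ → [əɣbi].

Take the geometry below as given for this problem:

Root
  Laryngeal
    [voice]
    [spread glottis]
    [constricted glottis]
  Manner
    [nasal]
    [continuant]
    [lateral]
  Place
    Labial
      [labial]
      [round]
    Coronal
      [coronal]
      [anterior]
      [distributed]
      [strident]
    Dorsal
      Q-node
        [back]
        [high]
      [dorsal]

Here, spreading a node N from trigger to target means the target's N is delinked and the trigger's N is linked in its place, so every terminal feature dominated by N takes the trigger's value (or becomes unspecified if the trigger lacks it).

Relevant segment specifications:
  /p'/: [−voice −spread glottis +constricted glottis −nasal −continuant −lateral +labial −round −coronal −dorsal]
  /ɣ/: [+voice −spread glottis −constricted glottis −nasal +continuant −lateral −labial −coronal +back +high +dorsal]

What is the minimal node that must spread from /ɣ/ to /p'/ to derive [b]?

The alternation /p'/ → [b] changes [voice], [constricted glottis] and nothing else.
The smallest constituent containing every changed terminal is Laryngeal — each of its daughters lacks at least one of the affected features.
Spreading Laryngeal from /ɣ/ overwrites each of those terminals with /ɣ/'s values, yielding exactly [b].
Since [continuant], [dorsal] are preserved even though /ɣ/ disagrees there, no node above Laryngeal spread.

Laryngeal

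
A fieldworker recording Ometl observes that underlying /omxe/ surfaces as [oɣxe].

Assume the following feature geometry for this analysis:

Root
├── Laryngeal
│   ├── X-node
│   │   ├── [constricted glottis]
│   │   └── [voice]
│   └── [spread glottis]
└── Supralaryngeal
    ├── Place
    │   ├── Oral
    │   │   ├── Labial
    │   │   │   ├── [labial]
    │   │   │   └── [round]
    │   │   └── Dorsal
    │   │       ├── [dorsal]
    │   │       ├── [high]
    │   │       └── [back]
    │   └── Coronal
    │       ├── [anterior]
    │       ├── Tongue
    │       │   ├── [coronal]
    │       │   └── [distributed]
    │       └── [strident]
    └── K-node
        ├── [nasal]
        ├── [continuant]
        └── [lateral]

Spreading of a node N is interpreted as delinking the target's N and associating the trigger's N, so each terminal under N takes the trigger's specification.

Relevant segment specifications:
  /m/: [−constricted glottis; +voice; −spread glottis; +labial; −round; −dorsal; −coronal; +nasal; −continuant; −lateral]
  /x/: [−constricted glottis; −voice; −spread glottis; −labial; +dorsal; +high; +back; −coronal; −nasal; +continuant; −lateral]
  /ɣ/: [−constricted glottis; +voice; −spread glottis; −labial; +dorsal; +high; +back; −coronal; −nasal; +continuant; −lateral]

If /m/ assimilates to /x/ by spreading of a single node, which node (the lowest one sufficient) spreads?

The alternation /m/ → [ɣ] changes [nasal], [continuant], [labial], [round], [dorsal], [high], [back] and nothing else.
These terminals are all dominated by Supralaryngeal, and no proper subconstituent of Supralaryngeal covers them all; Supralaryngeal is their lowest common ancestor.
If Supralaryngeal spreads, every terminal under it takes /x/'s value, producing [ɣ] as observed.
Had Root spread, [voice] would have taken /x/'s value; it stays as in /m/, confirming the spreading constituent is exactly Supralaryngeal.

Supralaryngeal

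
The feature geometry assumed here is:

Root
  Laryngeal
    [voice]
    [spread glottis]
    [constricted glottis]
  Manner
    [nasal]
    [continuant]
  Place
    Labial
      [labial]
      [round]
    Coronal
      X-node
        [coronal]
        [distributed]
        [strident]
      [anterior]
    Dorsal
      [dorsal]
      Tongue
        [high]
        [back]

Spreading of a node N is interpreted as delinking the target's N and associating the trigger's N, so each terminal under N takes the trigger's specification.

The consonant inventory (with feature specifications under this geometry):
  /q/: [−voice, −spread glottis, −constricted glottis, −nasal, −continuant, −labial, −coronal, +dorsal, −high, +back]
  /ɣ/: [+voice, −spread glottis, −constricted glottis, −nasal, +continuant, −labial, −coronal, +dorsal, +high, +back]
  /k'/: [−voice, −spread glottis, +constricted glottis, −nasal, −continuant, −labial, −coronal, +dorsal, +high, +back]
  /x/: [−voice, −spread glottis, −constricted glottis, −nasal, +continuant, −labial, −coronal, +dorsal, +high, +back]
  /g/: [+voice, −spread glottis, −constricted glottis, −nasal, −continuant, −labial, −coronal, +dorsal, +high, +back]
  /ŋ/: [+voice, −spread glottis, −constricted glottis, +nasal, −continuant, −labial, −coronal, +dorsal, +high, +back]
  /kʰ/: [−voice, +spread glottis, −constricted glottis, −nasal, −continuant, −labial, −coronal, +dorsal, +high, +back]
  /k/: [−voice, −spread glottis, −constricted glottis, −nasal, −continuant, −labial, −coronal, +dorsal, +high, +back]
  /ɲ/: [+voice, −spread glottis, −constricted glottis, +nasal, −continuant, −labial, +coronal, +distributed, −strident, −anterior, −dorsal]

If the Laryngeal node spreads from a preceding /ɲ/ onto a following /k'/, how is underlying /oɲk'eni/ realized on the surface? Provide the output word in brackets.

[oɲgeni]

The Laryngeal node dominates the terminals [voice], [spread glottis], [constricted glottis].
Spreading Laryngeal from /ɲ/ onto /k'/ replaces those values with /ɲ/'s: [+voice], [−spread glottis], [−constricted glottis]. Features outside Laryngeal ([nasal], [continuant], [labial], …) stay as in /k'/.
Among the inventory, only /g/ has exactly this specification, giving the surface form [oɲgeni].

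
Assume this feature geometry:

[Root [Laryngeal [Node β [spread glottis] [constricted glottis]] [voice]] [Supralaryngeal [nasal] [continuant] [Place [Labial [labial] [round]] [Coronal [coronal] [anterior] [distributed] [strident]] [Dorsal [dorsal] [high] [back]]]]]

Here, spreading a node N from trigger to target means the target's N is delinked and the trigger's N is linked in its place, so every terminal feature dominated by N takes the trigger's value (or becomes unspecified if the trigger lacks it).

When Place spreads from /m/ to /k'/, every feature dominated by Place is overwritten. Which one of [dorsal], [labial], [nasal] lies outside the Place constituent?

Place dominates exactly [labial], [round], [coronal], [anterior], [distributed], [strident], [dorsal], [high], [back].
Of the listed options, [dorsal], [labial] are among these and would be overwritten by spreading Place.
But [nasal] is a dependent of Supralaryngeal, outside Place; it is therefore untouched by the spreading.

[nasal]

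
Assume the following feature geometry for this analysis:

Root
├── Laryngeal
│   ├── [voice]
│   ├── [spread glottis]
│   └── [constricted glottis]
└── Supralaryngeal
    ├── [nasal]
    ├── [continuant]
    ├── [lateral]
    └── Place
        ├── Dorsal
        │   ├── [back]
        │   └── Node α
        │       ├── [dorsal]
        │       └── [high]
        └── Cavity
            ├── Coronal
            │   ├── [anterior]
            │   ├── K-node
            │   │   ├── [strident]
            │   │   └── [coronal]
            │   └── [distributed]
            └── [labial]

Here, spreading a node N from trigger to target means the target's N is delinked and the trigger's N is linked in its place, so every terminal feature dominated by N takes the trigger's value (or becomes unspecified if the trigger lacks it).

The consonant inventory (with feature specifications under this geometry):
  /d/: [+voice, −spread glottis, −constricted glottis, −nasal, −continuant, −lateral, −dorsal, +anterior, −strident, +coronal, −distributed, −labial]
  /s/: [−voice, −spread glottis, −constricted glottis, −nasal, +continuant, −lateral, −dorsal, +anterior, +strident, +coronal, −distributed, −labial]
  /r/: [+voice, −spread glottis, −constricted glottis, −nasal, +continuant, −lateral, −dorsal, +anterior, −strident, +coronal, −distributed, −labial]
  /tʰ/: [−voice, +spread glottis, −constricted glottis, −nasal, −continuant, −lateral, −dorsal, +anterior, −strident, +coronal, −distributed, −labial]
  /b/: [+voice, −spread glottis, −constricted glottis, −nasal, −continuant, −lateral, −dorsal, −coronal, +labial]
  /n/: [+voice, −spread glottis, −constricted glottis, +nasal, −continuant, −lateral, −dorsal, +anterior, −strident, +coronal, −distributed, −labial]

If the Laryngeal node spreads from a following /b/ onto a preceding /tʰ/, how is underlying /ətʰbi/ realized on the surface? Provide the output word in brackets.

Laryngeal immediately or transitively dominates [voice], [spread glottis], [constricted glottis].
The target acquires /b/'s values for everything under Laryngeal — [+voice], [−spread glottis], [−constricted glottis] — while keeping its own [nasal], [continuant], [lateral], ….
This feature bundle is that of [d], so /ətʰbi/ surfaces as [ədbi].

[ədbi]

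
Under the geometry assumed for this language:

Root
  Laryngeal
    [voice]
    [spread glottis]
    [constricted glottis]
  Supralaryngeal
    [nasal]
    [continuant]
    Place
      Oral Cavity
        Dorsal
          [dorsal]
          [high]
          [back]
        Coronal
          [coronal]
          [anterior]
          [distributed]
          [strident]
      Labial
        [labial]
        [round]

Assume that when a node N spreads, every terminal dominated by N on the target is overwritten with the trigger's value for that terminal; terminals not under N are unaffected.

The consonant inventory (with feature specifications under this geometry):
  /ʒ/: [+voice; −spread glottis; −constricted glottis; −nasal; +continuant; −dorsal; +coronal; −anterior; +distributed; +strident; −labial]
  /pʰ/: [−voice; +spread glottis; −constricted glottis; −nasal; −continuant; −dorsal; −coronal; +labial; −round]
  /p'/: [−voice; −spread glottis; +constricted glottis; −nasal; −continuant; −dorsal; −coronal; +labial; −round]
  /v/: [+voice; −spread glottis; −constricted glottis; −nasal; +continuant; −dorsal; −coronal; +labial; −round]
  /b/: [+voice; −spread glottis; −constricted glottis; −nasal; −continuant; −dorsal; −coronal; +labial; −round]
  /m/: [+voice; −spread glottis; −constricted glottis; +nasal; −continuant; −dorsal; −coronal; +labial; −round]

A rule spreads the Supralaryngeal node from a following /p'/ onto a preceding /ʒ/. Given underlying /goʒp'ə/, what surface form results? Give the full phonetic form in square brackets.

[gobp'ə]

Supralaryngeal immediately or transitively dominates [nasal], [continuant], [dorsal], [high], [back], [coronal], [anterior], [distributed], [strident], [labial], [round].
Spreading Supralaryngeal from /p'/ onto /ʒ/ replaces those values with /p'/'s: [−nasal], [−continuant], [−dorsal], [−coronal], [+labial], [−round]. Features outside Supralaryngeal ([voice], [spread glottis], [constricted glottis]) stay as in /ʒ/.
Among the inventory, only /b/ has exactly this specification, giving the surface form [gobp'ə].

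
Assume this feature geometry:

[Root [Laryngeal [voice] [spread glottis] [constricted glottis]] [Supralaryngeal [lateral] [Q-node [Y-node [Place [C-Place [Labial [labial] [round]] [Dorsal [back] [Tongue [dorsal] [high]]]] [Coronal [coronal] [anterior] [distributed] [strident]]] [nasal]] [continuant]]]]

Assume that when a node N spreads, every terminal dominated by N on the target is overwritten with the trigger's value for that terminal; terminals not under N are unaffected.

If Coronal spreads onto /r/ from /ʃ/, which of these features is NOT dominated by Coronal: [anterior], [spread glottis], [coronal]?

[spread glottis]

Coronal dominates exactly [coronal], [anterior], [distributed], [strident].
Of the listed options, [coronal], [anterior] are among these and would be overwritten by spreading Coronal.
[spread glottis] attaches under Laryngeal, not under Coronal, so /r/ retains its own value for [spread glottis].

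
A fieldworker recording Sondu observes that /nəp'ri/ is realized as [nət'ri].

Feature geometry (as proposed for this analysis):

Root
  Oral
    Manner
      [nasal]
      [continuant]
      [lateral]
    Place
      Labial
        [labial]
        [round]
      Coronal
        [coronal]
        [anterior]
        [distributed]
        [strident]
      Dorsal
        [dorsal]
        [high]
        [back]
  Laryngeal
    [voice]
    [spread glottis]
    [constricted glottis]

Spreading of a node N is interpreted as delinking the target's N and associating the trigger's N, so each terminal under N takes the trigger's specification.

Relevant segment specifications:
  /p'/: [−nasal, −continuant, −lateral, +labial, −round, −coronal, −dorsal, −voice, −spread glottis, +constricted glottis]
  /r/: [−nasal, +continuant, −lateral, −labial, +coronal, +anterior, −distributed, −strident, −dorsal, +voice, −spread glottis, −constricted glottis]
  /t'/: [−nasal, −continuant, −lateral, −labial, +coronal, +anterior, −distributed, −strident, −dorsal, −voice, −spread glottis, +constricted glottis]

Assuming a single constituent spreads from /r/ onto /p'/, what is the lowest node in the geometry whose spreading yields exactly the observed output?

Comparing /p'/ with its surface form [t'], the features that change are [labial], [round], [coronal], [anterior], [distributed], [strident].
In this geometry the lowest node dominating all of them is Place: every daughter of Place dominates only a proper subset, so no lower node suffices.
If Place spreads, every terminal under it takes /r/'s value, producing [t'] as observed.
Since [continuant] is preserved even though /r/ disagrees there, no node above Place spread.

Place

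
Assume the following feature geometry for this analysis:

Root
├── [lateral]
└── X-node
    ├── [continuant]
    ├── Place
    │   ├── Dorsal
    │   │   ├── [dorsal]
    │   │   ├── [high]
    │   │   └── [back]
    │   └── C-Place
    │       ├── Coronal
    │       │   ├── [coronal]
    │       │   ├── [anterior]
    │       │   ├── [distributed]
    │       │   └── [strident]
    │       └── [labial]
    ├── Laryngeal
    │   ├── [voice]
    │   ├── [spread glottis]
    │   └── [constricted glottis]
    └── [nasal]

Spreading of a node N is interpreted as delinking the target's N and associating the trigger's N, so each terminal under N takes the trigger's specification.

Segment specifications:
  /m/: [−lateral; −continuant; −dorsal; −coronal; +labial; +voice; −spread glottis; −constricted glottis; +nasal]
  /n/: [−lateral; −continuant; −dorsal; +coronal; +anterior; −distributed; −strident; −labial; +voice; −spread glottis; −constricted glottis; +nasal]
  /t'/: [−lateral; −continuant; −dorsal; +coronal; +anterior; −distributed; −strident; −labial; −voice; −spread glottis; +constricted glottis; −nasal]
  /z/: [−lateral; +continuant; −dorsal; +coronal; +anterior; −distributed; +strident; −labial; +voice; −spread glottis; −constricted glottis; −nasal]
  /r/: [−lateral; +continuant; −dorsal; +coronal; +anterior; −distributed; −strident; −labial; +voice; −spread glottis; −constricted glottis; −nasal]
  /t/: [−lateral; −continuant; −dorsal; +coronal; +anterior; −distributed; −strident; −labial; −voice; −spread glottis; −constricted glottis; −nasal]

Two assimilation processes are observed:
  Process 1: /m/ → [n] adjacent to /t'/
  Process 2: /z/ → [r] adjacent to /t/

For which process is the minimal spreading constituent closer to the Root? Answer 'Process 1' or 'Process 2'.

Process 1

Process 1 alters [labial], [coronal], [anterior], [distributed], [strident]; the lowest common ancestor is C-Place (depth 3 from Root).
Process 2: the feature that changes is [strident]; the minimal node is [strident] (depth 5).
C-Place (depth 3) sits above [strident] (depth 5), making Process 1 the one with the higher spreading node.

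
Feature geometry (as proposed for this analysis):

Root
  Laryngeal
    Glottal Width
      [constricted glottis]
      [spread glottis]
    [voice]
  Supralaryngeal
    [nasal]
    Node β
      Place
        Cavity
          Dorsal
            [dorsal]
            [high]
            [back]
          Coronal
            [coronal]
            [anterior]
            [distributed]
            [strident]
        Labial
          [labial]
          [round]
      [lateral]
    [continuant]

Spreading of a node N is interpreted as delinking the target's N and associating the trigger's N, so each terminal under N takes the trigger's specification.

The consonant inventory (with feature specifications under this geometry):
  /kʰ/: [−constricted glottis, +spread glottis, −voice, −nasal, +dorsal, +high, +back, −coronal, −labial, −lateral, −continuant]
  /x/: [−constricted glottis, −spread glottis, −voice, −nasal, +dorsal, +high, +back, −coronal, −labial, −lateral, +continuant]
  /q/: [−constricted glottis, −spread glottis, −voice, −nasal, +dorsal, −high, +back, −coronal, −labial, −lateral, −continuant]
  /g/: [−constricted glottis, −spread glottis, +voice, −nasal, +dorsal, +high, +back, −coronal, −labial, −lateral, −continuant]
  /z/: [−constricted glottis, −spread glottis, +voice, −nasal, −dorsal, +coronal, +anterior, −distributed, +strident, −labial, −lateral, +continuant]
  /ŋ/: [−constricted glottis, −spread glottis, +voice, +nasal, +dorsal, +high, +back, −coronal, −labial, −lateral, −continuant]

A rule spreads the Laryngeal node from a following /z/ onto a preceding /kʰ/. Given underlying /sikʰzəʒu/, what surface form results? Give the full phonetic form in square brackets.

Terminals under Laryngeal in this geometry: [constricted glottis], [spread glottis], [voice].
After delinking /kʰ/'s Laryngeal and linking /z/'s, the affected terminals become [−constricted glottis], [−spread glottis], [+voice]; [nasal], [dorsal], [high], … (outside Laryngeal) are retained from /kʰ/.
This feature bundle is that of [g], so /sikʰzəʒu/ surfaces as [sigzəʒu].

[sigzəʒu]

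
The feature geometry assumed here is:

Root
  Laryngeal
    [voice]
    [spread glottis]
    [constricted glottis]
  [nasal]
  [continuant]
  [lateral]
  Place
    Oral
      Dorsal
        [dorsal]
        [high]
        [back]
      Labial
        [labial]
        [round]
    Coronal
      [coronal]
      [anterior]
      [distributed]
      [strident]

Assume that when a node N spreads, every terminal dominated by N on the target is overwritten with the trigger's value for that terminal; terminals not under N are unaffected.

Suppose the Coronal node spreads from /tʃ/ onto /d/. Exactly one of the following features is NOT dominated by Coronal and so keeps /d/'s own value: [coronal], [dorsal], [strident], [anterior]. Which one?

[dorsal]

Coronal dominates exactly [coronal], [anterior], [distributed], [strident].
[coronal], [strident], [anterior] all lie under Coronal, so they are overwritten when Coronal spreads.
But [dorsal] is a dependent of Dorsal, outside Coronal; it is therefore untouched by the spreading.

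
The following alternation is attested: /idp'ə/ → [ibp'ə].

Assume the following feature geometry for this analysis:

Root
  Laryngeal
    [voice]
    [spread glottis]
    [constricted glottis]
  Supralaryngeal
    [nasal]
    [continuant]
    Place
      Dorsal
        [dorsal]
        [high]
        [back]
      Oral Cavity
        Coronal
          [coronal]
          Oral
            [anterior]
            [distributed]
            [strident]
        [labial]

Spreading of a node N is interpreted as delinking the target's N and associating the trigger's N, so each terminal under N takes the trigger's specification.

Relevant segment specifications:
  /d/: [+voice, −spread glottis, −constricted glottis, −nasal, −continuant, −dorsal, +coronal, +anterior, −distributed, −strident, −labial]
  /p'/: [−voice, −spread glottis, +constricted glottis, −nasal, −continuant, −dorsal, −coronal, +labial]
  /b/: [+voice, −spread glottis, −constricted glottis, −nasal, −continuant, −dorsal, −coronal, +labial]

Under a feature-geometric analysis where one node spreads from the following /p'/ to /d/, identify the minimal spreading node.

Comparing /d/ with its surface form [b], the features that change are [labial], [coronal], [anterior], [distributed], [strident].
In this geometry the lowest node dominating all of them is Oral Cavity: every daughter of Oral Cavity dominates only a proper subset, so no lower node suffices.
Spreading Oral Cavity from /p'/ overwrites each of those terminals with /p'/'s values, yielding exactly [b].
Features on which the two segments disagree outside Oral Cavity, such as [constricted glottis], [voice], are unchanged — nothing dominating them spread, and Oral Cavity is the minimal sufficient constituent.

Oral Cavity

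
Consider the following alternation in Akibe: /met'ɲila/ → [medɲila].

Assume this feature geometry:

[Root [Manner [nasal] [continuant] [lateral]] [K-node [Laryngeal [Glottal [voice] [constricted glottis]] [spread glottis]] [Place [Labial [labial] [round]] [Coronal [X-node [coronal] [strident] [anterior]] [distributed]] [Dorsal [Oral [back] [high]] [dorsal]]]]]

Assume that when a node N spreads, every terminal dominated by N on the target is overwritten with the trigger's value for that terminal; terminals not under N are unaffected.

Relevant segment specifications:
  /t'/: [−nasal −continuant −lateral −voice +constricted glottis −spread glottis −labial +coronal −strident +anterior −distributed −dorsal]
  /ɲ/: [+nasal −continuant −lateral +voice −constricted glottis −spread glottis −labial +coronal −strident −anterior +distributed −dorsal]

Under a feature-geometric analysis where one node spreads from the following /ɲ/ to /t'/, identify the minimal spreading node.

Glottal

The alternation /t'/ → [d] changes [voice], [constricted glottis] and nothing else.
Tracing each changed feature up the tree, the paths first meet at Glottal; any lower node misses at least one of them.
If Glottal spreads, every terminal under it takes /ɲ/'s value, producing [d] as observed.
Features on which the two segments disagree outside Glottal, such as [distributed], [nasal], are unchanged — nothing dominating them spread, and Glottal is the minimal sufficient constituent.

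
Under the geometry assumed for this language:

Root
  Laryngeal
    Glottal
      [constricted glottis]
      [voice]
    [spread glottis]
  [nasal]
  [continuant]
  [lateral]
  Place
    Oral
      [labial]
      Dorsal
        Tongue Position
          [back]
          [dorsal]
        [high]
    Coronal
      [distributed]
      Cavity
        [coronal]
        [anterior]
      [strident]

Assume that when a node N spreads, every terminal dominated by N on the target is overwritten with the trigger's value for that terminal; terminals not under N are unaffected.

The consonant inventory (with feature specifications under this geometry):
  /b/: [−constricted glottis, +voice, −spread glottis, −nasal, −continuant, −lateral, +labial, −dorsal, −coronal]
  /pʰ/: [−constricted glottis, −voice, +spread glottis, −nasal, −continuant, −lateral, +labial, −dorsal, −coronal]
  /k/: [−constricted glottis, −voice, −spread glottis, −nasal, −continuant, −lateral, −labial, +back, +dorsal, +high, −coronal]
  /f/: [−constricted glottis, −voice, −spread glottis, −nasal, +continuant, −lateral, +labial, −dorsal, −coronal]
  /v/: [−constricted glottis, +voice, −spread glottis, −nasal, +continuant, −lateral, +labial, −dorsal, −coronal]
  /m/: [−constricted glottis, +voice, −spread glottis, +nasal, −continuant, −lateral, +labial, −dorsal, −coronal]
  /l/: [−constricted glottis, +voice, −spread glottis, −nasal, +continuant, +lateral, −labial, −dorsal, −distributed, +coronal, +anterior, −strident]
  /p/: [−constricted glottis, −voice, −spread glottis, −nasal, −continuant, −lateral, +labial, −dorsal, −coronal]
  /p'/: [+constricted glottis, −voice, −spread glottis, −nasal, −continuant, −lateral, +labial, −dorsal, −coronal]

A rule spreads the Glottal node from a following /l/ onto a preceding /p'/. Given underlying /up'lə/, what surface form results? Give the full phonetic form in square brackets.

[ublə]

Terminals under Glottal in this geometry: [constricted glottis], [voice].
After delinking /p'/'s Glottal and linking /l/'s, the affected terminals become [−constricted glottis], [+voice]; [spread glottis], [nasal], [continuant], … (outside Glottal) are retained from /p'/.
Among the inventory, only /b/ has exactly this specification, giving the surface form [ublə].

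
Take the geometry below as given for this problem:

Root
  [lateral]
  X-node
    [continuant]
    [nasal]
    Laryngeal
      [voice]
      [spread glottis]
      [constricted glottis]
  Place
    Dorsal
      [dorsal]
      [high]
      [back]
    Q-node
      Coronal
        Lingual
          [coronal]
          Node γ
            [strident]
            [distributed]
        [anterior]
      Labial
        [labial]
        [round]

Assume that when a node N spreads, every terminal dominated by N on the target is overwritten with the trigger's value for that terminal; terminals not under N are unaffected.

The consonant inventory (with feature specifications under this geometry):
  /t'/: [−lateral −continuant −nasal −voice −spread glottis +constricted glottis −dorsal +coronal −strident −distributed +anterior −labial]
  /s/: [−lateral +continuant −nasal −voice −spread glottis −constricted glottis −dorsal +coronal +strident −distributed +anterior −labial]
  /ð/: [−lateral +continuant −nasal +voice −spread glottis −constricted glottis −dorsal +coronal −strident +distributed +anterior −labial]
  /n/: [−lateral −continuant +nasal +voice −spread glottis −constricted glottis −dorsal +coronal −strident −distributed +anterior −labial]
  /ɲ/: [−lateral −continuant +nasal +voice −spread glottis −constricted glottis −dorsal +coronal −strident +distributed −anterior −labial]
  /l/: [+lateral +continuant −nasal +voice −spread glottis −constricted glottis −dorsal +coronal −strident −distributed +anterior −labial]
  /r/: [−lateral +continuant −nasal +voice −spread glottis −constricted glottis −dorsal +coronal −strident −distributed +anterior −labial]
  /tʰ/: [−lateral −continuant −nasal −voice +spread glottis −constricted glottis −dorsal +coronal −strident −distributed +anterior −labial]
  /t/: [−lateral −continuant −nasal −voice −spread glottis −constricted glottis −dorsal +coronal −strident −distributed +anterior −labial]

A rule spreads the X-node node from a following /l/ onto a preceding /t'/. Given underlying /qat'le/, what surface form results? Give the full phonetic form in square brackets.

The X-node node dominates the terminals [continuant], [nasal], [voice], [spread glottis], [constricted glottis].
After delinking /t'/'s X-node and linking /l/'s, the affected terminals become [+continuant], [−nasal], [+voice], [−spread glottis], [−constricted glottis]; [lateral], [dorsal], [coronal], … (outside X-node) are retained from /t'/.
Among the inventory, only /r/ has exactly this specification, giving the surface form [qarle].

[qarle]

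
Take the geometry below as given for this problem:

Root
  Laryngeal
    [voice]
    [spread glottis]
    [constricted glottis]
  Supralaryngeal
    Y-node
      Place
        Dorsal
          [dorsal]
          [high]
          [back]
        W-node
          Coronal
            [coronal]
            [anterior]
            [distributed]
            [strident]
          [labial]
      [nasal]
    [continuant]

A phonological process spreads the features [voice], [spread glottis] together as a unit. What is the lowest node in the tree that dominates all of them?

[voice]: Root / Laryngeal / [voice].
[spread glottis]: Root / Laryngeal / [spread glottis].
The lowest node appearing on every path is Laryngeal; each proper daughter of Laryngeal fails to dominate at least one of the listed features.

Laryngeal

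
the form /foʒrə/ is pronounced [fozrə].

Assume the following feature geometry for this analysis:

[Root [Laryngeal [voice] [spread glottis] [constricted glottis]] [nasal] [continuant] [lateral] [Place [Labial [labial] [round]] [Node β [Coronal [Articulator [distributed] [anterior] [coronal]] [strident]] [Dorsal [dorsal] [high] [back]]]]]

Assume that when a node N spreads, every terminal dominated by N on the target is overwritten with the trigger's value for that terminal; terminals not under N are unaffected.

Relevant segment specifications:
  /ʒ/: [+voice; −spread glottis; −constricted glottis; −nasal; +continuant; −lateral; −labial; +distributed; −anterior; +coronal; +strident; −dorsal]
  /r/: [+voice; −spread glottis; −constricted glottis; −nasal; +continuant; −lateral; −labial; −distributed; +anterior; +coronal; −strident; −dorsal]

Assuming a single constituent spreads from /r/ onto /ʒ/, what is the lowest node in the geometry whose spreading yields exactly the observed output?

Articulator

The alternation /ʒ/ → [z] changes [anterior], [distributed] and nothing else.
Tracing each changed feature up the tree, the paths first meet at Articulator; any lower node misses at least one of them.
If Articulator spreads, every terminal under it takes /r/'s value, producing [z] as observed.
Since [strident] is preserved even though /r/ disagrees there, no node above Articulator spread.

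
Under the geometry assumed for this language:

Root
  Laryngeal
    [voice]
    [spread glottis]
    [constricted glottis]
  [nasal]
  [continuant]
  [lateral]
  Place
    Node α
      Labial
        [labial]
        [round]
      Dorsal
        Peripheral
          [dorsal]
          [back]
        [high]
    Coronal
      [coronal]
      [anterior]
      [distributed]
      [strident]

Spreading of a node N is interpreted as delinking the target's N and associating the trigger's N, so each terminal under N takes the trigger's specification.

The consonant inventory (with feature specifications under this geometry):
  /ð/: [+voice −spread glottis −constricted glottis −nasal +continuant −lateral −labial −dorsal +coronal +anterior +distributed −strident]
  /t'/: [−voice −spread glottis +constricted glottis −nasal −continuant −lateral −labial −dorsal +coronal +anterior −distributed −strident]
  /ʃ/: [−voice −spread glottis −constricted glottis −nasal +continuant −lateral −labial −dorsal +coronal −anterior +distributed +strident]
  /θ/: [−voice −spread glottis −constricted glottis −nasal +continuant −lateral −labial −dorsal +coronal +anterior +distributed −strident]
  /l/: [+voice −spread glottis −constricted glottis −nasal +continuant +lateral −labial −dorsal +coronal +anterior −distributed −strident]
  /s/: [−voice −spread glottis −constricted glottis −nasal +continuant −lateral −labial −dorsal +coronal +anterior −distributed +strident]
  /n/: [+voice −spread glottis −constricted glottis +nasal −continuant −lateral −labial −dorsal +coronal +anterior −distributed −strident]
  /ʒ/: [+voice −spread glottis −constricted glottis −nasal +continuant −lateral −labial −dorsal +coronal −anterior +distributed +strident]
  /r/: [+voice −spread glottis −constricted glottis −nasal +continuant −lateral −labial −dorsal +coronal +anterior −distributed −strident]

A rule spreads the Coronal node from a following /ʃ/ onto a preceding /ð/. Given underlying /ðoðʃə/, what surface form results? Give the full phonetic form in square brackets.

Coronal immediately or transitively dominates [coronal], [anterior], [distributed], [strident].
The target acquires /ʃ/'s values for everything under Coronal — [+coronal], [−anterior], [+distributed], [+strident] — while keeping its own [voice], [spread glottis], [constricted glottis], ….
Among the inventory, only /ʒ/ has exactly this specification, giving the surface form [ðoʒʃə].

[ðoʒʃə]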